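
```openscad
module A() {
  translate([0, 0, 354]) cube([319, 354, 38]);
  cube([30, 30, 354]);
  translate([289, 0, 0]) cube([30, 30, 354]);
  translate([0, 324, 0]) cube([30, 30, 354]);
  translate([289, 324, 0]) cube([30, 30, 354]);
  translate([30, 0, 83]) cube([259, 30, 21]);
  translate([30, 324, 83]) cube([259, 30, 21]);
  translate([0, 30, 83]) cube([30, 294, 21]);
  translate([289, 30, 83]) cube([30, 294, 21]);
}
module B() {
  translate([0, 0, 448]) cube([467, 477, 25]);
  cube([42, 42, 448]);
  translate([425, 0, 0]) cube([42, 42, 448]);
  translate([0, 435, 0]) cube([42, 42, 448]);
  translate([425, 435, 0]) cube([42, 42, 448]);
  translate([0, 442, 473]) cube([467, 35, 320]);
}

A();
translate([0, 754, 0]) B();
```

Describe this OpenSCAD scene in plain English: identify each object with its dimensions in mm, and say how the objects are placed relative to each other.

A is a simple wooden stool: a rectangular seat 319 mm (x) by 354 mm (y), 38 mm thick, top face at z = 392 mm, on four square legs, each 30×30 mm in cross-section. The legs rest on z = 0, each flush with a corner of the seat. Four stretchers, 30 mm wide and 21 mm tall, connect adjacent legs with their undersides at z = 83 mm, each running between the inner faces of the legs it joins and aligned with the legs' outer faces on the other axis.

B is a chair. The seat is a 467×477×25 mm slab with its top at z = 473 mm, on four 42×42 mm corner legs (flush with the seat edges, standing on z = 0). A flat backrest 35 mm thick, 320 mm tall, spans the full seat width and rises from the seat top along its +y edge, rear face flush with the rear of the seat.

The chair is on the floor beside the stool on its +y side.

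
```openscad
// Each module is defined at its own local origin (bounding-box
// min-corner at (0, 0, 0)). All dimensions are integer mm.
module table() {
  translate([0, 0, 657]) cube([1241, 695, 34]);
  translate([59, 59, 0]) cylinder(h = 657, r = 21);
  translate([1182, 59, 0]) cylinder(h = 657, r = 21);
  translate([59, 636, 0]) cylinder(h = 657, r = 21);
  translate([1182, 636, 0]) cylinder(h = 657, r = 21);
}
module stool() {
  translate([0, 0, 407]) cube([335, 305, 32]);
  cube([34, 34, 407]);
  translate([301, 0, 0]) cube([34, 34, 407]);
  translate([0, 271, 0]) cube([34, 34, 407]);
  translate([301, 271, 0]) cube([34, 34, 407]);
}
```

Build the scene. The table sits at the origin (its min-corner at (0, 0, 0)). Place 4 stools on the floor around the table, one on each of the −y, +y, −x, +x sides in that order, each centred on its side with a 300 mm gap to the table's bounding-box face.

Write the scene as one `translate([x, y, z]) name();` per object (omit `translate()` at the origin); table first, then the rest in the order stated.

table();
translate([453, -605, 0]) stool();
translate([453, 995, 0]) stool();
translate([-635, 195, 0]) stool();
translate([1541, 195, 0]) stool();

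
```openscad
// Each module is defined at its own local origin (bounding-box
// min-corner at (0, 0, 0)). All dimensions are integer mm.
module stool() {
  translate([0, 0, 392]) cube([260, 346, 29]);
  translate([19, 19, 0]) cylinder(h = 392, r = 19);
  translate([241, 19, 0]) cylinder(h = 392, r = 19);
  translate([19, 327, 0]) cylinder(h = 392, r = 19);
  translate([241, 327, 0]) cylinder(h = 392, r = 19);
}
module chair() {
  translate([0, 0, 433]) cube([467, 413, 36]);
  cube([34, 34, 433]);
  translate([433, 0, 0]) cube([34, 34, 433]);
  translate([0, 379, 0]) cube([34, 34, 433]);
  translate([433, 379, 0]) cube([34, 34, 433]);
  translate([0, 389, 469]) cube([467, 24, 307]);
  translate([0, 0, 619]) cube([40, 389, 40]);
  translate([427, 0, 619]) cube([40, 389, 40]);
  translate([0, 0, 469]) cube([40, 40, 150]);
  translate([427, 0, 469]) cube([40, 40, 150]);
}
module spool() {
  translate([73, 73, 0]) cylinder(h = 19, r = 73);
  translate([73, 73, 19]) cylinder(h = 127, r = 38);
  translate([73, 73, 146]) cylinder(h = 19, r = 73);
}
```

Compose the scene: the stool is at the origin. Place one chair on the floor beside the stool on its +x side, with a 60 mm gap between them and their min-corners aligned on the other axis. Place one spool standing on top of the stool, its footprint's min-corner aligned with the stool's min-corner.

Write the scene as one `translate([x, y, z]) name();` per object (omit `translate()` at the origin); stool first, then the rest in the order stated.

stool();
translate([320, 0, 0]) chair();
translate([0, 0, 421]) spool();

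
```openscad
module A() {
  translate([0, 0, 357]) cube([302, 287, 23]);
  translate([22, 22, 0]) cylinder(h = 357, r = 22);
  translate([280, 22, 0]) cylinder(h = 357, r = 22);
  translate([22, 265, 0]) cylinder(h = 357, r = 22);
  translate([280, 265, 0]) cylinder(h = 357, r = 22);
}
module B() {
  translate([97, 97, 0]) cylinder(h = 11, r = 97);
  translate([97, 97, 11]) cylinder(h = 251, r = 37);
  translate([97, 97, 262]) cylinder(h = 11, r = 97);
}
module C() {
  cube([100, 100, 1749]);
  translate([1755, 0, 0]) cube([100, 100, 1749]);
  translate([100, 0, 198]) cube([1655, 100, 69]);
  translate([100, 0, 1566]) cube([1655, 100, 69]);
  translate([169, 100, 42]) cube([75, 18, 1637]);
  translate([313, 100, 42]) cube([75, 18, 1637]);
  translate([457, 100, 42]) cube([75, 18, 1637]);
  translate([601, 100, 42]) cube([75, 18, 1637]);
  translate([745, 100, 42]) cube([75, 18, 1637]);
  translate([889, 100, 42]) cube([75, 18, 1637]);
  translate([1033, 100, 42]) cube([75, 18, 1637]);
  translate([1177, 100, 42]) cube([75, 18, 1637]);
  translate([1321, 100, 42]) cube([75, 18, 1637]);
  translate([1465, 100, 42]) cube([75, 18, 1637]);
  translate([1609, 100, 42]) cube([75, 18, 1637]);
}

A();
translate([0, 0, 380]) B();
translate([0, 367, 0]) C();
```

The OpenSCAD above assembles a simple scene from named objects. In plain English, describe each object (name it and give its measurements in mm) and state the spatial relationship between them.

A is a simple wooden stool: a rectangular seat 302 mm (x) by 287 mm (y), 23 mm thick, top face at z = 380 mm, on four round legs, each 44 mm in diameter. The legs rest on z = 0, each leg's axis is inset half a diameter from the nearest pair of seat edges (so the leg's bounding box is flush with the corner).

B is a spool: two coaxial disc flanges of radius 97 mm and thickness 11 mm, joined by a core cylinder of radius 37 mm and height 251 mm. The lower flange rests on z = 0 and the three cylinders share a vertical axis.

C is a fence section. Two 100×100 mm posts, 1749 mm tall, stand on the floor with a clear span of 1655 mm between their inner faces. Two horizontal rails of 100×69 mm section span the gap between the posts with their undersides at z = 198 mm and z = 1566 mm, flush with the posts' −y face. 11 pickets, each 75 mm wide, 18 mm thick and 1637 mm tall, are fixed to the +y face of the rails with their bottoms at z = 42 mm, evenly spaced across the span with equal gaps (rounded down to the nearest mm) at the −x end and between each pair — any rounding remainder accumulates at the +x end.

The spool is on top of the stool. The fence section is on the floor beside the stool on its +y side.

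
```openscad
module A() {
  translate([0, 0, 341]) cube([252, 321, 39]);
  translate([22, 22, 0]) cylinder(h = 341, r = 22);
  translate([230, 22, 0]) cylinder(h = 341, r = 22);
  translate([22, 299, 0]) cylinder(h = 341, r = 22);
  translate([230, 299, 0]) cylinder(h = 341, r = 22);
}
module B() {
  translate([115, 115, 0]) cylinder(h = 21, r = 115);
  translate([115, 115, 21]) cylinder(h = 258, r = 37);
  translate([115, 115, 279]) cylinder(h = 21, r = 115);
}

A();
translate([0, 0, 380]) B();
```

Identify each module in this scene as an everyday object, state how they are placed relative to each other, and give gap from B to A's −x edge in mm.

The spool's min-x is at 0; the stool's min-x is 0; gap = 0 mm.

A is a stool. B is a spool. The spool is on top of the stool. The gap from the spool to the stool's −x edge is 0 mm.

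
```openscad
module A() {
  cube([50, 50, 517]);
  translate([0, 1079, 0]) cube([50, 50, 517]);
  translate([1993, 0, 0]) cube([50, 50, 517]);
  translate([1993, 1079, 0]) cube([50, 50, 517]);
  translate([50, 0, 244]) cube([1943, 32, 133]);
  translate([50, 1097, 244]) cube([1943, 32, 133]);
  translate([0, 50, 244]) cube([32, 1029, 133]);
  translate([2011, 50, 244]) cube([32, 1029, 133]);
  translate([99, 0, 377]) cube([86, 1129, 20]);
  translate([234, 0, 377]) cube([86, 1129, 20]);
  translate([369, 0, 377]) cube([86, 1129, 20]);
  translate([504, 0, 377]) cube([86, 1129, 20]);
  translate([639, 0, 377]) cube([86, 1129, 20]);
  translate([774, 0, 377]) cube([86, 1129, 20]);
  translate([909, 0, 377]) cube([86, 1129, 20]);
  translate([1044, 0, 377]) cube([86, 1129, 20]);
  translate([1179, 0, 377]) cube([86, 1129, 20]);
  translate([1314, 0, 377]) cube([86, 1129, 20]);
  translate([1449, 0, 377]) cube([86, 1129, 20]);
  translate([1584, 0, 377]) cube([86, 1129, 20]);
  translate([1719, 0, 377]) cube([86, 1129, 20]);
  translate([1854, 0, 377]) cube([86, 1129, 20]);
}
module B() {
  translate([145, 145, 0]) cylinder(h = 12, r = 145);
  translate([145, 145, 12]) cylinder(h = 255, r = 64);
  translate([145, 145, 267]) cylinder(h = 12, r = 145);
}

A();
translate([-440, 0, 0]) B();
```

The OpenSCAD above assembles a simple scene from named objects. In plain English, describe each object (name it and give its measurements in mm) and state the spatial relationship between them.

A is a bed frame 2043 mm long (x) by 1129 mm wide (y). Four 50×50 mm corner posts, 517 mm tall, at the corners of the footprint. Four rails of 32 mm thickness and 133 mm height run between adjacent posts with their undersides at z = 244 mm, their outer faces flush with the outside of the frame (the two x-running rails run between the posts' inner faces; the two y-running rails run between the posts' inner faces). 14 slats, each 86 mm wide (x) and 20 mm thick, lie across the top of the two x-running rails, running the full 1129 mm width of the frame in y; the slats are evenly spaced along x between the inner faces of the end posts with equal gaps (rounded down to the nearest mm) at the −x end and between each pair — any rounding remainder accumulates at the +x end.

B is a spool: two coaxial disc flanges of radius 145 mm and thickness 12 mm, joined by a core cylinder of radius 64 mm and height 255 mm. The lower flange rests on z = 0 and the three cylinders share a vertical axis.

The spool is on the floor beside the bed frame on its −x side.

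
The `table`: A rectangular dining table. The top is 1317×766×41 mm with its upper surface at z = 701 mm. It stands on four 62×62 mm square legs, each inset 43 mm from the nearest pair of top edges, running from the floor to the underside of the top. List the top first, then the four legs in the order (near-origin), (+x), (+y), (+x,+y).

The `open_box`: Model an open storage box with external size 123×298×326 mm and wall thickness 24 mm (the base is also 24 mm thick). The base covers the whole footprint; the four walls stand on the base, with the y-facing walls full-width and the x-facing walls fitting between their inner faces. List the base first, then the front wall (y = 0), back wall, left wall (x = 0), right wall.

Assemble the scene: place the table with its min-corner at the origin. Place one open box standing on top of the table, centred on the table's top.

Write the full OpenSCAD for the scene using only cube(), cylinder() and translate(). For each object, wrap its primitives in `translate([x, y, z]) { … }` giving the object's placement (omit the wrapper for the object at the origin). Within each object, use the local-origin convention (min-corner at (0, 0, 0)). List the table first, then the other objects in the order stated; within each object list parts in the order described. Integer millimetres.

translate([0, 0, 660]) cube([1317, 766, 41]);
translate([43, 43, 0]) cube([62, 62, 660]);
translate([1212, 43, 0]) cube([62, 62, 660]);
translate([43, 661, 0]) cube([62, 62, 660]);
translate([1212, 661, 0]) cube([62, 62, 660]);
translate([597, 234, 701]) {
  cube([123, 298, 24]);
  translate([0, 0, 24]) cube([123, 24, 302]);
  translate([0, 274, 24]) cube([123, 24, 302]);
  translate([0, 24, 24]) cube([24, 250, 302]);
  translate([99, 24, 24]) cube([24, 250, 302]);
}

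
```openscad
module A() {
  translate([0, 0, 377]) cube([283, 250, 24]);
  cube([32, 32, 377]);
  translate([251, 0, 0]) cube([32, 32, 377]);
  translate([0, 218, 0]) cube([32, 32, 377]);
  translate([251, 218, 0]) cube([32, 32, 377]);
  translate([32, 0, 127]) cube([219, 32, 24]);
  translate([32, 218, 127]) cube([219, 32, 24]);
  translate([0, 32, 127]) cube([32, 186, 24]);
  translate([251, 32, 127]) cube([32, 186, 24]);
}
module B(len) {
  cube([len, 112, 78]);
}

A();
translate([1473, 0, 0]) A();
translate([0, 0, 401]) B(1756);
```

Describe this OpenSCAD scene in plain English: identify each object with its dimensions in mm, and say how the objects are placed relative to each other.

A is a simple wooden stool: a rectangular seat 283 mm (x) by 250 mm (y), 24 mm thick, top face at z = 401 mm, on four square legs, each 32×32 mm in cross-section. The legs rest on z = 0, each flush with a corner of the seat. Four stretchers, 32 mm wide and 24 mm tall, connect adjacent legs with their undersides at z = 127 mm, each running between the inner faces of the legs it joins and aligned with the legs' outer faces on the other axis.

B is a rectangular beam 1756 mm long (x), 112 mm deep (y), 78 mm thick (z).

The beam spans the tops of two stools placed 1190 mm apart, resting at z = 401 mm.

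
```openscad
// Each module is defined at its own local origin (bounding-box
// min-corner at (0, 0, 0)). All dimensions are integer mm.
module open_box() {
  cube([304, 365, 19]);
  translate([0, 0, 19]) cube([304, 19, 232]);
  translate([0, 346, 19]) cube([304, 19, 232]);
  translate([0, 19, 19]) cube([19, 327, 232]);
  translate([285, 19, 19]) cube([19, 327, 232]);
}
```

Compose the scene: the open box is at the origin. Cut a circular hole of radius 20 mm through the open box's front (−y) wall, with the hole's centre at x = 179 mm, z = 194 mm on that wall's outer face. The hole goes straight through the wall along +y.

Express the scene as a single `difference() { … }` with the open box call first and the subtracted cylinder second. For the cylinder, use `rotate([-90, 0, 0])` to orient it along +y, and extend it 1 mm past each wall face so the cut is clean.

difference() {
  open_box();
  translate([179, -1, 194]) rotate([-90, 0, 0]) cylinder(h = 21, r = 20);
}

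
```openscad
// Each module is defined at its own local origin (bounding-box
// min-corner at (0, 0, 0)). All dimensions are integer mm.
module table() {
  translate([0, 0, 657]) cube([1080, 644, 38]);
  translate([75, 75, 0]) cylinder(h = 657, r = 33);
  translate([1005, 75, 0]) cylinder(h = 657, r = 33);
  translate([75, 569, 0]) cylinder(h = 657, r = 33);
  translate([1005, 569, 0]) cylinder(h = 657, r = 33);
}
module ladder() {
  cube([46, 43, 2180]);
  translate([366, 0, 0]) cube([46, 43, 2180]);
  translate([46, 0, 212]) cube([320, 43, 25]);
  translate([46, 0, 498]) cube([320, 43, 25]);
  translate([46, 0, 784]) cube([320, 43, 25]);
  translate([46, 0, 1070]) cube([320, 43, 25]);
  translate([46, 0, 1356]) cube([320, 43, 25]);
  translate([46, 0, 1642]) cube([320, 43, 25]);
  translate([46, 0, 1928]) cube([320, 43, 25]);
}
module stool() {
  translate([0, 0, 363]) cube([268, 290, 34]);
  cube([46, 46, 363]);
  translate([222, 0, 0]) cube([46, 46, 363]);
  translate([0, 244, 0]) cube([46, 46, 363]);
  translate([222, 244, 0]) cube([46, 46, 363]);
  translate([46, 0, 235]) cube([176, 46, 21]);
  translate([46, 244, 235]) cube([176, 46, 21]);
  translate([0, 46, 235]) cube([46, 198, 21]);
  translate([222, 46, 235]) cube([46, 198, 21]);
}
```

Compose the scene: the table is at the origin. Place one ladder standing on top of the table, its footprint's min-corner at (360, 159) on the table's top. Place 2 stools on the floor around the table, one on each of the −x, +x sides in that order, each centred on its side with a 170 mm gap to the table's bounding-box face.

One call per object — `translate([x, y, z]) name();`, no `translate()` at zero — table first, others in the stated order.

table();
translate([360, 159, 695]) ladder();
translate([-438, 177, 0]) stool();
translate([1250, 177, 0]) stool();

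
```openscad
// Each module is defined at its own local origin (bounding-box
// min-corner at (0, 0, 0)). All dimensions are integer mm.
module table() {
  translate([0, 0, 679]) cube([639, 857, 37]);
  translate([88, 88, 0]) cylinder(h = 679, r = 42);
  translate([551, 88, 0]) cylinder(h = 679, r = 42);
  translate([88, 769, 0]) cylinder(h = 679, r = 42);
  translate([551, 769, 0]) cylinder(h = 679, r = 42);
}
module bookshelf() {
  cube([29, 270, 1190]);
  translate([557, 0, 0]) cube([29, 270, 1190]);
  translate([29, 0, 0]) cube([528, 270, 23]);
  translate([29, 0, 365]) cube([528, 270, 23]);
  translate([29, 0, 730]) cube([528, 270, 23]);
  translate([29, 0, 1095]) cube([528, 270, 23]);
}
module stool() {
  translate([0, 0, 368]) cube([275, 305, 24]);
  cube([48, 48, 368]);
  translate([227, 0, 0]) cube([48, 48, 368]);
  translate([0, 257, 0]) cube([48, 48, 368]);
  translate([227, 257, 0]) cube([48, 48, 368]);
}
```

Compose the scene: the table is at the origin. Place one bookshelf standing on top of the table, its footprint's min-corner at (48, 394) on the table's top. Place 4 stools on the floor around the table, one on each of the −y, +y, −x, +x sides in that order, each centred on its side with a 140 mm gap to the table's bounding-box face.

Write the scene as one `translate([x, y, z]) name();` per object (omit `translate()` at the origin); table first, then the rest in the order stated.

table();
translate([48, 394, 716]) bookshelf();
translate([182, -445, 0]) stool();
translate([182, 997, 0]) stool();
translate([-415, 276, 0]) stool();
translate([779, 276, 0]) stool();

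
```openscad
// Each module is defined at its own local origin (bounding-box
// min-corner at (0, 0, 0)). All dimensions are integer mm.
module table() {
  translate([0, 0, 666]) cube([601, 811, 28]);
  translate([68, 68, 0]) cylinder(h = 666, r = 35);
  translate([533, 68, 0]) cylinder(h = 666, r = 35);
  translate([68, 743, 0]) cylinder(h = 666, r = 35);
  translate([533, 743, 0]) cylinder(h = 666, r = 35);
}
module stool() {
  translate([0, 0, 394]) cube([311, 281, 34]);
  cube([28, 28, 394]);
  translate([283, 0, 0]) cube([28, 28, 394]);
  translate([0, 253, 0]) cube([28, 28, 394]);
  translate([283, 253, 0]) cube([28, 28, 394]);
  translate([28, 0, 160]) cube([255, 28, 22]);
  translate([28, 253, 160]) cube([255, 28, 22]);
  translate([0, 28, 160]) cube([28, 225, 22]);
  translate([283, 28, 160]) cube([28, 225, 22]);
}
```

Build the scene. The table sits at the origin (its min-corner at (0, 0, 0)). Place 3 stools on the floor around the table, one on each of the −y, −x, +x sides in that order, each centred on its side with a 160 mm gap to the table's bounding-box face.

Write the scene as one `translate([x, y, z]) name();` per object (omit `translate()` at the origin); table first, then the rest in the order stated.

table();
translate([145, -441, 0]) stool();
translate([-471, 265, 0]) stool();
translate([761, 265, 0]) stool();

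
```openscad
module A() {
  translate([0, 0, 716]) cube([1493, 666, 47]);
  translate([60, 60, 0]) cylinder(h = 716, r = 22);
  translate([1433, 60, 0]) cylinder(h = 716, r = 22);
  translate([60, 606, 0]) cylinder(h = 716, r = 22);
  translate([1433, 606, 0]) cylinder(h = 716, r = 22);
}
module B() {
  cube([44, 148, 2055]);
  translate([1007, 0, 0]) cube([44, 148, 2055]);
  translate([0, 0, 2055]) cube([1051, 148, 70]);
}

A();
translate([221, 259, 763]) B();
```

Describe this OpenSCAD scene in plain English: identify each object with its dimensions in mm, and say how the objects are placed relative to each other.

A is a rectangular dining table. The top is 1493×666×47 mm with its upper surface at z = 763 mm. It stands on four round legs of 44 mm diameter, each leg's bounding box inset 38 mm from the nearest pair of top edges, running from the floor to the underside of the top.

B is a door frame. The clear opening is 963 mm wide and 2055 mm high. Two 44 mm wide jambs, 148 mm deep, stand either side of the opening from the floor to the top of the opening. A 70 mm thick head sits across the top of both jambs, spanning the full outside width of the frame.

The door frame is on top of the table, centred.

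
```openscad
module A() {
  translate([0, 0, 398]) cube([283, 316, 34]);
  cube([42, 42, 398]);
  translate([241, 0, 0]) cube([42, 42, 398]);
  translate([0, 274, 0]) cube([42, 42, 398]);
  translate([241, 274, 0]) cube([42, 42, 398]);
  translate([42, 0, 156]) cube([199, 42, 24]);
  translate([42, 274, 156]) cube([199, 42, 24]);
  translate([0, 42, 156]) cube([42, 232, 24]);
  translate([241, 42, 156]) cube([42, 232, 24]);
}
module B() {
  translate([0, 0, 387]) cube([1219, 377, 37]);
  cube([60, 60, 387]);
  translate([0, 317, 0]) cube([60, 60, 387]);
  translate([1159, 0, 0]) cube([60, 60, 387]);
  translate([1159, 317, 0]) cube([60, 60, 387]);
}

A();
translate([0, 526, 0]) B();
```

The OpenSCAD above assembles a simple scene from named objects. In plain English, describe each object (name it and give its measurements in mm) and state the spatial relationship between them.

A is a four-legged stool. The seat is 283×316 mm, 34 mm thick, top at z = 432 mm. It stands on four square legs, each 42×42 mm in cross-section, from z = 0 to the seat underside, each flush with a corner of the seat. Four stretchers, 42 mm wide and 24 mm tall, connect adjacent legs with their undersides at z = 156 mm, each running between the inner faces of the legs it joins and aligned with the legs' outer faces on the other axis.

B is a bench: a 1219×377 mm seat slab, 37 mm thick, top at z = 424 mm, on four 60×60 mm square legs flush with the seat corners and standing on z = 0.

The bench is on the floor beside the stool on its +y side.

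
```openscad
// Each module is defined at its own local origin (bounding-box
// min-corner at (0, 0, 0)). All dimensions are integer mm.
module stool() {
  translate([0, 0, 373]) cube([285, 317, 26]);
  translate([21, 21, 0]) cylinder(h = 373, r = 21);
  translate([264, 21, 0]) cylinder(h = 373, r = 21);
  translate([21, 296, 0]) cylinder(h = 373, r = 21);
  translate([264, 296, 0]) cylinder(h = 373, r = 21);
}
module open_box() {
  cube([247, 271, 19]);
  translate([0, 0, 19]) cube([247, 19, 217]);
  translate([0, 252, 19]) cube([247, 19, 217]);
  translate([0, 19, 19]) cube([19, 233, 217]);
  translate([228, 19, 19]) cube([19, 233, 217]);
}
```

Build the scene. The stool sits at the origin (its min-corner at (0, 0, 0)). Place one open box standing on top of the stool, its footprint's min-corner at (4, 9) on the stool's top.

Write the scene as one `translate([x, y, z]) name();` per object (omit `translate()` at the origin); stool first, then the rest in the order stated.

stool();
translate([4, 9, 399]) open_box();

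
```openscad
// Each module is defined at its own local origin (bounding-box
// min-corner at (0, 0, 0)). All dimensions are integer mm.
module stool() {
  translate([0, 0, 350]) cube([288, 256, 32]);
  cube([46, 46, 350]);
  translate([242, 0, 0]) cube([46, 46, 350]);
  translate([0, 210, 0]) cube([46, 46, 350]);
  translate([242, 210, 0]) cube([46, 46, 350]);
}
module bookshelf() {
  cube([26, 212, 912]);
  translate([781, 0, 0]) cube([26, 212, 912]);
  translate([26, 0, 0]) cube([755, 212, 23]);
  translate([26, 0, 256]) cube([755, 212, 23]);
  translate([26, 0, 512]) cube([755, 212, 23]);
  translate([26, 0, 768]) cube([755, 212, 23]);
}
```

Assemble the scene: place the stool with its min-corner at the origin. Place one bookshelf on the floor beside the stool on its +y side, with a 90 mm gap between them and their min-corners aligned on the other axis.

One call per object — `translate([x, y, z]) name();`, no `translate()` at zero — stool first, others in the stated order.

stool();
translate([0, 346, 0]) bookshelf();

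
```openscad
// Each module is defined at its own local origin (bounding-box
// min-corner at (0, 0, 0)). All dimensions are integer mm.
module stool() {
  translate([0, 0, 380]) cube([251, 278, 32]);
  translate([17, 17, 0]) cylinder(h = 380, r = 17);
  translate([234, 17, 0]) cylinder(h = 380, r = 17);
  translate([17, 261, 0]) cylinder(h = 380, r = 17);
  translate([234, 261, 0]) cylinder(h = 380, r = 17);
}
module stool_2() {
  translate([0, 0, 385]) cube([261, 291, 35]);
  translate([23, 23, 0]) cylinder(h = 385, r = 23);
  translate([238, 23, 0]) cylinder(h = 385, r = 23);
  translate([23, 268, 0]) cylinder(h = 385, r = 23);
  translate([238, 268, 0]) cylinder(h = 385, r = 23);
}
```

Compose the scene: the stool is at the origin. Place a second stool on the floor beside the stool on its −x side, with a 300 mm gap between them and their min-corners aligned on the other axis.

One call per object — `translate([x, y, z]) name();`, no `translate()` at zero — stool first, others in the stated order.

stool();
translate([-561, 0, 0]) stool_2();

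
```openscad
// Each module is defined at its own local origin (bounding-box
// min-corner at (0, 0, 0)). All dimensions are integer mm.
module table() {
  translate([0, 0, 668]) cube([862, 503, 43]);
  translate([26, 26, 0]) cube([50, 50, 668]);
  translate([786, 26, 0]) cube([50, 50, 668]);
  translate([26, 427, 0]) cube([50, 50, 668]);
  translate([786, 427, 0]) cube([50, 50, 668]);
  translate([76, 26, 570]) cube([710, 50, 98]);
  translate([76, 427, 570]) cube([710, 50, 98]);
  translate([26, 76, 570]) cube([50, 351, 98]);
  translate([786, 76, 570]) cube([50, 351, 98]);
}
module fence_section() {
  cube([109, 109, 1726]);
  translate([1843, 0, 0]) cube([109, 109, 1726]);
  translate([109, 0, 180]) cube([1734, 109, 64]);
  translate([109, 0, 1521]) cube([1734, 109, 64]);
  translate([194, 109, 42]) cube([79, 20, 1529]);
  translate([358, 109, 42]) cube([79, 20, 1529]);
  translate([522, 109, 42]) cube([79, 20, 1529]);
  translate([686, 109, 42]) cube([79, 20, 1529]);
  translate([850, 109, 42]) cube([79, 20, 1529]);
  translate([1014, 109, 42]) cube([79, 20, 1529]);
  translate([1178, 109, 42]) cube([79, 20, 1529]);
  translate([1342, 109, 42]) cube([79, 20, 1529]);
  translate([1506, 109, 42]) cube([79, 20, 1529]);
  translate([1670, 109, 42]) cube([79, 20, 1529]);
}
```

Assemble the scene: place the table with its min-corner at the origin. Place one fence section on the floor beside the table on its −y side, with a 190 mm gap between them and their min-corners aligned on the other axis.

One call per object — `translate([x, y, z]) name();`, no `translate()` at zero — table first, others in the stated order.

table();
translate([0, -319, 0]) fence_section();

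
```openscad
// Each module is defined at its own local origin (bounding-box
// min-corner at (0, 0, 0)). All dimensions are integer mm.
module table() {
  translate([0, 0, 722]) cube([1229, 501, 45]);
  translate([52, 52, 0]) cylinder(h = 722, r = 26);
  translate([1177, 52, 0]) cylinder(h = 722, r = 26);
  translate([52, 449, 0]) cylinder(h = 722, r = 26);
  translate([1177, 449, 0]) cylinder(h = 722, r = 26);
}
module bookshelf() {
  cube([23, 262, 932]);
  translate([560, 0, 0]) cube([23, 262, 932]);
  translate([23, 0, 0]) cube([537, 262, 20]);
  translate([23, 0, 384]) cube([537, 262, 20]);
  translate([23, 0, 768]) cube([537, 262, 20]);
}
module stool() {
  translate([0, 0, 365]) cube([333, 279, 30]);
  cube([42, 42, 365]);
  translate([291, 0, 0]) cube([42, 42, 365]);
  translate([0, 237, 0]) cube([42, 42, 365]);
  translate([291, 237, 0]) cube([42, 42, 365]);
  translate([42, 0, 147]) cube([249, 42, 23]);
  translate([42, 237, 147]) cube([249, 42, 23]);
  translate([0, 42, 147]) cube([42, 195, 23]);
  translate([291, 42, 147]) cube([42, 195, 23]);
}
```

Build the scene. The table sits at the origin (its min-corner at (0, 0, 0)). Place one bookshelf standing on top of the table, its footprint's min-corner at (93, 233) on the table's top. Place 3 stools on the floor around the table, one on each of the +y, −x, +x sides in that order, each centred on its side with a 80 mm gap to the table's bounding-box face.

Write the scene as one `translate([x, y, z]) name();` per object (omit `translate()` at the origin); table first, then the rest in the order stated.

table();
translate([93, 233, 767]) bookshelf();
translate([448, 581, 0]) stool();
translate([-413, 111, 0]) stool();
translate([1309, 111, 0]) stool();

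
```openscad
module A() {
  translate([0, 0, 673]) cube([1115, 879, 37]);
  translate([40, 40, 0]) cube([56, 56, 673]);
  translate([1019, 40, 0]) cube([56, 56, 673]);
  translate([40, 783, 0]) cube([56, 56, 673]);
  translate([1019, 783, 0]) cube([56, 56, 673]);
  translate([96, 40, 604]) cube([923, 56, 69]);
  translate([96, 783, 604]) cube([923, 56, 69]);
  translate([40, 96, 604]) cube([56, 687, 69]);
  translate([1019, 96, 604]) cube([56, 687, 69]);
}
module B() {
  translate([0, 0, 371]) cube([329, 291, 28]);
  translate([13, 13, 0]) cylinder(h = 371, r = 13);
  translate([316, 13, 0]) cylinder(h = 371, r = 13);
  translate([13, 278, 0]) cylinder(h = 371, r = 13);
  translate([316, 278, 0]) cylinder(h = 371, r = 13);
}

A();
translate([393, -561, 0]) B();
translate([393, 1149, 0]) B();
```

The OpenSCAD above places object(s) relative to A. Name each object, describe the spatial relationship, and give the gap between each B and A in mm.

A is a table. B is a stool. Two stools sit around the table at the −y, +y sides. The gap between each stool and the table is 270 mm.

Each stool's nearest face is 270 mm from the table's bounding box.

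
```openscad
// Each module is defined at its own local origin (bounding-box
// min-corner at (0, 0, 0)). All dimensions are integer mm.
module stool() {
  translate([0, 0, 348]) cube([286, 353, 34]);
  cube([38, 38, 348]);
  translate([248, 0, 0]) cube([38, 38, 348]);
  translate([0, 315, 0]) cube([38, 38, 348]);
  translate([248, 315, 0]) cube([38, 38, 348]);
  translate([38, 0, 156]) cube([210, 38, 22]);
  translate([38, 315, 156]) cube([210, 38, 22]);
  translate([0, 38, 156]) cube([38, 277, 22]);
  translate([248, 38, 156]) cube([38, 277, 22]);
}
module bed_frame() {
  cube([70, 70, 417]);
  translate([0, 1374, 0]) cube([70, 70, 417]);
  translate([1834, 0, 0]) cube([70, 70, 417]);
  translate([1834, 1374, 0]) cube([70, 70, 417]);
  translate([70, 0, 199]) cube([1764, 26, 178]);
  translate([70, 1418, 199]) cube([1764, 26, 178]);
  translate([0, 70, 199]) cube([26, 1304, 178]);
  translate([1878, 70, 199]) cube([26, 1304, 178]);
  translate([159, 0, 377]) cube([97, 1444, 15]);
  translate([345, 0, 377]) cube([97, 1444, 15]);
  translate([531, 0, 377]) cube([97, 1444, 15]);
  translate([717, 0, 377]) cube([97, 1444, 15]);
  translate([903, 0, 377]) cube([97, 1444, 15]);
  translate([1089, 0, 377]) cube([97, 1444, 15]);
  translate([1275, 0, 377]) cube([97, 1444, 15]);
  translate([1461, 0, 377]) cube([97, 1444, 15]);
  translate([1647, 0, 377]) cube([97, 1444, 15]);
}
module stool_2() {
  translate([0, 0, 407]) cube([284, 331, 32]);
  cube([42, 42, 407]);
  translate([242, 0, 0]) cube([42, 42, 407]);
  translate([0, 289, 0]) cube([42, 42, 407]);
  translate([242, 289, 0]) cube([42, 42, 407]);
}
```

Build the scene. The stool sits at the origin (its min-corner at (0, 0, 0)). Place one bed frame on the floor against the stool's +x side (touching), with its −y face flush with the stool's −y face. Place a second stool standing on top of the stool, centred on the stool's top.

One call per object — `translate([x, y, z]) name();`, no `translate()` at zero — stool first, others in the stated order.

stool();
translate([286, 0, 0]) bed_frame();
translate([1, 11, 382]) stool_2();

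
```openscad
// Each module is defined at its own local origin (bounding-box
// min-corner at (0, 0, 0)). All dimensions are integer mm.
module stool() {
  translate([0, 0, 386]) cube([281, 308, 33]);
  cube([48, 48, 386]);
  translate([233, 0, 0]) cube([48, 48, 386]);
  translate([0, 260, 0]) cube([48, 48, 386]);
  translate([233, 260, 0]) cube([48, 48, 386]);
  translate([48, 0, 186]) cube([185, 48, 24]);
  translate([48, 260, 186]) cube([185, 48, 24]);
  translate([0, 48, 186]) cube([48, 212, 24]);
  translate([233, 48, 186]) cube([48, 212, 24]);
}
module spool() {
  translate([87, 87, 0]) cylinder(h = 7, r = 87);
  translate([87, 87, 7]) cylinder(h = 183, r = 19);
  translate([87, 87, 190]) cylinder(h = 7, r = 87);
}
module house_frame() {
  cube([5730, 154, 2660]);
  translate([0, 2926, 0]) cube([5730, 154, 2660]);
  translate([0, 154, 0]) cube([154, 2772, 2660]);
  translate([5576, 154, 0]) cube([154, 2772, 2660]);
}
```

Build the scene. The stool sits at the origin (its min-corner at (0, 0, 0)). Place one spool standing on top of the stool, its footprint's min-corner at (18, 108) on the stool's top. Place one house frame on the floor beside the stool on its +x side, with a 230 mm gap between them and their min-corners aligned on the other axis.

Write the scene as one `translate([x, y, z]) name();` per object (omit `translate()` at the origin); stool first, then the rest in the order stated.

stool();
translate([18, 108, 419]) spool();
translate([511, 0, 0]) house_frame();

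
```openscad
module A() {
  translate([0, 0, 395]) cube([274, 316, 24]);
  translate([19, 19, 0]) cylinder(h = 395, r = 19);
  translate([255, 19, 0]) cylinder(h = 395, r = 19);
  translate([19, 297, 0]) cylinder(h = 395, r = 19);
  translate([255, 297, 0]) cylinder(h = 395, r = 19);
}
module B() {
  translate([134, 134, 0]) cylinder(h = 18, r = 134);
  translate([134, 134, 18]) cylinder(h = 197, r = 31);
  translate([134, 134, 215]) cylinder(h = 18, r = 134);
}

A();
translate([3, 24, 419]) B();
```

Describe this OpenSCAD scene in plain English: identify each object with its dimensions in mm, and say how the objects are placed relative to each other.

A is a four-legged stool. The seat is 274×316 mm, 24 mm thick, top at z = 419 mm. It stands on four round legs, each 38 mm in diameter, from z = 0 to the seat underside, each leg's axis is inset half a diameter from the nearest pair of seat edges (so the leg's bounding box is flush with the corner).

B is a spool: two coaxial disc flanges of radius 134 mm and thickness 18 mm, joined by a core cylinder of radius 31 mm and height 197 mm. The lower flange rests on z = 0 and the three cylinders share a vertical axis.

The spool is on top of the stool, centred.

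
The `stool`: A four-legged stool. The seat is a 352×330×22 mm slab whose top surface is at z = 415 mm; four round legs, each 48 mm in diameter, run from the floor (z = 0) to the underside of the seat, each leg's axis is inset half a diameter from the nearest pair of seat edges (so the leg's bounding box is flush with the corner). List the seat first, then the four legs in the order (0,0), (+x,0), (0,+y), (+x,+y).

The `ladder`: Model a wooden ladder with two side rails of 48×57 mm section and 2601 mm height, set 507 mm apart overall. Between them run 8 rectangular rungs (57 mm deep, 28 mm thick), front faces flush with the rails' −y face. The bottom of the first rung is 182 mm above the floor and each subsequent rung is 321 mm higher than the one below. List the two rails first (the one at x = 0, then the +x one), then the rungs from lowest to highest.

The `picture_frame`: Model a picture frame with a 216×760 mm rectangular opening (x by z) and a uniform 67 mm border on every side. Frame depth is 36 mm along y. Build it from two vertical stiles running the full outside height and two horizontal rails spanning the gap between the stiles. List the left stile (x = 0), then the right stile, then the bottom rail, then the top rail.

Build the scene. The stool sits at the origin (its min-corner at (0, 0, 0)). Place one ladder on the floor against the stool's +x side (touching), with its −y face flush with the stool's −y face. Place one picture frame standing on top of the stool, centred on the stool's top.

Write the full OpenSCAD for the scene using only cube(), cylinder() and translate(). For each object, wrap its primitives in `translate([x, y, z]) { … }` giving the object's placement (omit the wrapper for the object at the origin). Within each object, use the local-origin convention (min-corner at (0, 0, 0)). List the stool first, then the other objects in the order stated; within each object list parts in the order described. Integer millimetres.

translate([0, 0, 393]) cube([352, 330, 22]);
translate([24, 24, 0]) cylinder(h = 393, r = 24);
translate([328, 24, 0]) cylinder(h = 393, r = 24);
translate([24, 306, 0]) cylinder(h = 393, r = 24);
translate([328, 306, 0]) cylinder(h = 393, r = 24);
translate([352, 0, 0]) {
  cube([48, 57, 2601]);
  translate([459, 0, 0]) cube([48, 57, 2601]);
  translate([48, 0, 182]) cube([411, 57, 28]);
  translate([48, 0, 503]) cube([411, 57, 28]);
  translate([48, 0, 824]) cube([411, 57, 28]);
  translate([48, 0, 1145]) cube([411, 57, 28]);
  translate([48, 0, 1466]) cube([411, 57, 28]);
  translate([48, 0, 1787]) cube([411, 57, 28]);
  translate([48, 0, 2108]) cube([411, 57, 28]);
  translate([48, 0, 2429]) cube([411, 57, 28]);
}
translate([1, 147, 415]) {
  cube([67, 36, 894]);
  translate([283, 0, 0]) cube([67, 36, 894]);
  translate([67, 0, 0]) cube([216, 36, 67]);
  translate([67, 0, 827]) cube([216, 36, 67]);
}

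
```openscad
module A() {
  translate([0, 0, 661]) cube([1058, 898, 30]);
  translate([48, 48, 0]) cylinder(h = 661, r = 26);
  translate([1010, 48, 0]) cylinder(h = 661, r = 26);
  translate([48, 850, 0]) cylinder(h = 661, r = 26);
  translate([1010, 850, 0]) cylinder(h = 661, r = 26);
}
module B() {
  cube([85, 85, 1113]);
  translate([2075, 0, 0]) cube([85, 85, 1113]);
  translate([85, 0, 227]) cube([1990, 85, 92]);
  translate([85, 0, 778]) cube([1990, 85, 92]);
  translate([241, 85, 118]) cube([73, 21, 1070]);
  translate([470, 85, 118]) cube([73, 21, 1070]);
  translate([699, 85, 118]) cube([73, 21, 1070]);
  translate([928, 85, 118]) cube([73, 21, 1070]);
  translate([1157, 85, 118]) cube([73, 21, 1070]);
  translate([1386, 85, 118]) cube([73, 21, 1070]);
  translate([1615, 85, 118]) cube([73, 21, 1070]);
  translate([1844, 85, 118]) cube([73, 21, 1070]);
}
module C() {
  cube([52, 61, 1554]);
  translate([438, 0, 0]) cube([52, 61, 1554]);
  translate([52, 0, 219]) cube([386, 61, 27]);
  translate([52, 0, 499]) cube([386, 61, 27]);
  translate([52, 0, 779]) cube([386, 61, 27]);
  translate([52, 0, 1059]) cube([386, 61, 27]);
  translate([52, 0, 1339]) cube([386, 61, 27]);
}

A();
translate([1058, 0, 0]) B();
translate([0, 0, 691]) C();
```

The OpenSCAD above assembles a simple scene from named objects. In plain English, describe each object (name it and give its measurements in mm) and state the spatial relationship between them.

A is a table: top 1058 mm (x) × 898 mm (y), 30 mm thick, upper face at z = 691 mm, on four round legs of 52 mm diameter, each leg's bounding box inset 22 mm from the nearest pair of top edges, running from z = 0 to the bottom of the top.

B is a fence section. Two 85×85 mm posts, 1113 mm tall, stand on the floor with a clear span of 1990 mm between their inner faces. Two horizontal rails of 85×92 mm section span the gap between the posts with their undersides at z = 227 mm and z = 778 mm, flush with the posts' −y face. 8 pickets, each 73 mm wide, 21 mm thick and 1070 mm tall, are fixed to the +y face of the rails with their bottoms at z = 118 mm, evenly spaced across the span with equal gaps (rounded down to the nearest mm) at the −x end and between each pair — any rounding remainder accumulates at the +x end.

C is a straight ladder. Two 52×61 mm vertical rails, 1554 mm tall, stand 490 mm apart (outside-to-outside) with their front faces coplanar on the −y side. 5 rungs, each 61 mm deep and 27 mm tall, span between the inner faces of the rails, front faces flush with the rails. The lowest rung's underside is at z = 219 mm and rungs are spaced 280 mm apart (underside to underside).

The fence section is against the table's +x side, with their −y faces flush. The ladder is on top of the table.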